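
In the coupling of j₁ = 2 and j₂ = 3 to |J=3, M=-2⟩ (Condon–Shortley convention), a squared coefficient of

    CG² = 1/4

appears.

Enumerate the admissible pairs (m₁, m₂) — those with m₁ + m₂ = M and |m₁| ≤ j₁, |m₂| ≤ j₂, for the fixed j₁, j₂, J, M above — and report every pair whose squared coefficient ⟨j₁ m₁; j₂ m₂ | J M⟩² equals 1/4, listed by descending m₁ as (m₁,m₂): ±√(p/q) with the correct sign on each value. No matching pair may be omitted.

(-1,-1): −√(1/4)

Admissible pairs with m₁+m₂ = M = -2: (-2,0), (-1,-1), (0,-2), (1,-3)
  (m₁,m₂)=(1,-3): CG² = 5/12, CG = +√(5/12)
  (m₁,m₂)=(0,-2): CG² = 0/1, CG = 0
  (m₁,m₂)=(-1,-1): CG² = 1/4, CG = −√(1/4)   ← matches the target
  (m₁,m₂)=(-2,0): CG² = 1/3, CG = +√(1/3)
Pairs with CG² = 1/4: (-1,-1): −√(1/4)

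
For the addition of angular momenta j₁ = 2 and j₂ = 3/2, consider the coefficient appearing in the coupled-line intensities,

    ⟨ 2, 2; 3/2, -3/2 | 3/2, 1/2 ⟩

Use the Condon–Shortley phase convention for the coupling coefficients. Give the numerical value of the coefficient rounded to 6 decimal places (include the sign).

√[4·2!2!1!/6! · 4!0!0!3!2!1!] = √(32/5)
  +(−1)^0/∏(0,2,0,0,2,1)! = 1/4  (running 1/4)
⟨..|..⟩ = √(32/5)·(1/4) = +0.632456

+0.632456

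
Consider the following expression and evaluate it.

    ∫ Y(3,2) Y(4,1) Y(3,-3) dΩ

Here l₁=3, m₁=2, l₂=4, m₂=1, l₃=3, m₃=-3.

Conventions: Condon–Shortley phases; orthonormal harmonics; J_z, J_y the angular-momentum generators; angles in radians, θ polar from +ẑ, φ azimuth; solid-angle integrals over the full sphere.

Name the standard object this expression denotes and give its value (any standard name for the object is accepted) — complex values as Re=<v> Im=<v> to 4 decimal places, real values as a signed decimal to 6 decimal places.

Gaunt coefficient, +0.140463

This is a Gaunt coefficient — the integral of a triple product of spherical harmonics over the sphere.
Checks pass: Σm=0; 10 even; l₃=3∈[1,7].
(2·3+1)(2·4+1)(2·3+1) = 441
Δ: 4! 2! 4! / 11! → 1/34650
sum: t=1:−1/72 t=2:+1/16 t=3:−1/72 = 5/144
3j²(3 4 3; 0 0 0) = Δ·Π!·Σ² = 2/77  (sign -1)
sum: t=1:−1/288 = -1/288
3j²(3 4 3; 2 1 -3) = Δ·Π!·Σ² = 5/231  (sign -1)
combine: 4πI² = 441·2/77·5/231 = 30/121
take √, sign +1: I = 0.14046335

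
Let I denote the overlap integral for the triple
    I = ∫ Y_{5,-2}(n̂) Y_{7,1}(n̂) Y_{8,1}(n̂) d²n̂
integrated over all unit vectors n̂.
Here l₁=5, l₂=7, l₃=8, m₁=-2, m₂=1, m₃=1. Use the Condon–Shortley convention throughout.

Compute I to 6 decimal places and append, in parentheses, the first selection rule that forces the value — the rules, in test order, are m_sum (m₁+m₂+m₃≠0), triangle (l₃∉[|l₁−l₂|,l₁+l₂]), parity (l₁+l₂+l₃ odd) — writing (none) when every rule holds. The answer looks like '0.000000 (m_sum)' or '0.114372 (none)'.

m-sum 0 ✓  L=20 even ✓  2≤8≤12 ✓
Π(2lᵢ+1) = 11×15×17 = 2805
triangle coeff Δ(5,7,8) = 1/814773960
Σ_t [0,4]: t=0:+1/87091200 t=1:−1/4976640 t=2:+1/2073600 t=3:−1/4976640 t=4:+1/87091200 = 1/9676800
(3j)²=360/46189 [(5 7 8; 0 0 0)], sign=+1
Σ_t [1,4]: t=1:−1/130636800 t=2:+1/8294400 t=3:−1/4147200 t=4:+1/14929920 = -1/16329600
(3j)²=1024/138567 [(5 7 8; -2 1 1)], sign=+1
⇒ 4πI² = 1843200/11408683
I = (+1)√(1843200/11408683/(4π)) = 0.11338707
No selection rule forces the value: the integral is nonzero (none).

0.113387 (none)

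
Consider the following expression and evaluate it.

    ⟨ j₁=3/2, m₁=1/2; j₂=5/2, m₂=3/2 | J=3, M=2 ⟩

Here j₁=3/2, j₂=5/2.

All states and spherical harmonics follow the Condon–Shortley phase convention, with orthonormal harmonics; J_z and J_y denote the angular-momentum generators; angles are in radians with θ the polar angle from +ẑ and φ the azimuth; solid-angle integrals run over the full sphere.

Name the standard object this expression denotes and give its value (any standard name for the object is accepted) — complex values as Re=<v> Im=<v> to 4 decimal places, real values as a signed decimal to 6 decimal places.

Clebsch–Gordan coefficient, −√(1/12) ≈ -0.288675

This is a Clebsch–Gordan (vector-coupling) coefficient.
triangle: 1!×2!×4!/8! = 48/40320
(j±m)!: 2!×1!×4!×1!×5!×1! = 5760
prefactor² = (2J+1)×Δ×N² = 48
  k=0: +1/(0!×1!×1!×4!×1!×0!) = 1/24
  k=1: −1/(1!×0!×0!×3!×2!×1!) = -1/12
Σ = -1/24  ⇒  CG² = 48×(-1/24)² = 1/12
CG = −√(1/12) = -0.288675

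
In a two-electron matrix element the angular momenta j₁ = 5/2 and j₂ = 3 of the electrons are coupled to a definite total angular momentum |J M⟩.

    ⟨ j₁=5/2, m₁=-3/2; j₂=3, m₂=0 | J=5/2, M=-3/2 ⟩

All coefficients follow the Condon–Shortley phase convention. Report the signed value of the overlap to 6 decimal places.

triangle: 3!*2!*3!/9! = 72/362880
(j±m)!: 1!*4!*3!*3!*1!*4! = 20736
prefactor² = (2J+1)*Δ*N² = 864/35
  k=2: +1/(2!*1!*2!*1!*0!*2!) = 1/8
  k=3: −1/(3!*0!*1!*0!*1!*3!) = -1/36
Σ = 7/72  ⇒  CG² = 864/35*(7/72)² = 7/30
CG = +√(7/30) = +0.483046

+0.483046  (= +√(7/30))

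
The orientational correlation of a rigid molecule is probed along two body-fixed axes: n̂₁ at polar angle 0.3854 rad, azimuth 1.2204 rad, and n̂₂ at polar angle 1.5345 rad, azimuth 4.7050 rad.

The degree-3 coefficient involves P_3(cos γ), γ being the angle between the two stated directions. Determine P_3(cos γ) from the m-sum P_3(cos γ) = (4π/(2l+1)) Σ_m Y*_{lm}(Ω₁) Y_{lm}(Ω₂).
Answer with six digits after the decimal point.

0.398205

Summing Y*_{l m}(θ₁,φ₁)·Y_{l m}(θ₂,φ₂) over m ∈ [−3, 3]; prefactor 4π/(2·3+1) = 1.795196:
  m=-3: (-0.019240, -0.011006) × (0.009230, -0.416298) = (-0.004759, 0.007908)  (running Σ = (-0.004759, 0.007908))
  m=-2: (-0.102295, 0.086301) × (-0.037033, -0.000547) = (0.003836, -0.003140)  (running Σ = (-0.000924, 0.004768))
  m=-1: (0.137350, 0.375811) × (0.002371, -0.320832) = (0.120898, -0.043175)  (running Σ = (0.119974, -0.038407))
  m=0: (0.447256, -0.000000) × (-0.040537, 0.000000) = (-0.018130, 0.000000)  (running Σ = (0.101843, -0.038407))
  m=1: (-0.137350, 0.375811) × (-0.002371, -0.320832) = (0.120898, 0.043175)  (running Σ = (0.222741, 0.004768))
  m=2: (-0.102295, -0.086301) × (-0.037033, 0.000547) = (0.003836, 0.003140)  (running Σ = (0.226577, 0.007908))
  m=3: (0.019240, -0.011006) × (-0.009230, -0.416298) = (-0.004759, -0.007908)  (running Σ = (0.221817, -0.000000))
Accumulated sum (0.221817, -0.000000); after 4π/(2l+1) scaling, (0.398205, -0.000000) ⇒ P_3 = 0.398205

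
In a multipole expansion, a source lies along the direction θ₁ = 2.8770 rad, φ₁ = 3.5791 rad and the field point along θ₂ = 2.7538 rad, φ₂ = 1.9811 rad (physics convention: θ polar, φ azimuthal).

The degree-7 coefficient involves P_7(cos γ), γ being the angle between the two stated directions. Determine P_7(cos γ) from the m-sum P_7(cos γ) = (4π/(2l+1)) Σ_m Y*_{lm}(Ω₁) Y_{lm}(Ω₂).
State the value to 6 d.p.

Term-by-term m-sum for l=7 (normalisation 4π/15 = 0.837758):
  [-7]  conj(Y_{7,-7})(Ω₁) = (0.000042, -0.000003) ; Y_{7,-7}(Ω₂) = (0.000147, -0.000533) ; Δ = (0.000000, -0.000000)
  [-6]  conj(Y_{7,-6})(Ω₁) = (0.000502, -0.000285) ; Y_{7,-6}(Ω₂) = (-0.003939, -0.003183) ; Δ = (-0.000003, -0.000000)
  [-5]  conj(Y_{7,-5})(Ω₁) = (0.002884, -0.004068) ; Y_{7,-5}(Ω₂) = (-0.025511, 0.013305) ; Δ = (-0.000019, 0.000142)
  [-4]  conj(Y_{7,-4})(Ω₁) = (0.005381, -0.029701) ; Y_{7,-4}(Ω₂) = (0.007957, 0.112809) ; Δ = (0.003393, 0.000371)
  [-3]  conj(Y_{7,-3})(Ω₁) = (-0.033165, -0.125541) ; Y_{7,-3}(Ω₂) = (0.290264, 0.102640) ; Δ = (0.003259, -0.039844)
  [-2]  conj(Y_{7,-2})(Ω₁) = (-0.242507, -0.290392) ; Y_{7,-2}(Ω₂) = (0.363704, -0.390262) ; Δ = (-0.201530, -0.010976)
  [-1]  conj(Y_{7,-1})(Ω₁) = (-0.575308, -0.269094) ; Y_{7,-1}(Ω₂) = (-0.165392, -0.380219) ; Δ = (-0.007163, 0.263249)
  [+0]  conj(Y_{7,0})(Ω₁) = (-0.254977, -0.000000) ; Y_{7,0}(Ω₂) = (0.252563, 0.000000) ; Δ = (-0.064398, -0.000000)
  [+1]  conj(Y_{7,1})(Ω₁) = (0.575308, -0.269094) ; Y_{7,1}(Ω₂) = (0.165392, -0.380219) ; Δ = (-0.007163, -0.263249)
  [+2]  conj(Y_{7,2})(Ω₁) = (-0.242507, 0.290392) ; Y_{7,2}(Ω₂) = (0.363704, 0.390262) ; Δ = (-0.201530, 0.010976)
  [+3]  conj(Y_{7,3})(Ω₁) = (0.033165, -0.125541) ; Y_{7,3}(Ω₂) = (-0.290264, 0.102640) ; Δ = (0.003259, 0.039844)
  [+4]  conj(Y_{7,4})(Ω₁) = (0.005381, 0.029701) ; Y_{7,4}(Ω₂) = (0.007957, -0.112809) ; Δ = (0.003393, -0.000371)
  [+5]  conj(Y_{7,5})(Ω₁) = (-0.002884, -0.004068) ; Y_{7,5}(Ω₂) = (0.025511, 0.013305) ; Δ = (-0.000019, -0.000142)
  [+6]  conj(Y_{7,6})(Ω₁) = (0.000502, 0.000285) ; Y_{7,6}(Ω₂) = (-0.003939, 0.003183) ; Δ = (-0.000003, 0.000000)
  [+7]  conj(Y_{7,7})(Ω₁) = (-0.000042, -0.000003) ; Y_{7,7}(Ω₂) = (-0.000147, -0.000533) ; Δ = (0.000000, 0.000000)
Σ over m = (-0.468523, 0.000000); ×(4π/15) → (-0.392509, 0.000000). Real part: -0.392509

-0.392509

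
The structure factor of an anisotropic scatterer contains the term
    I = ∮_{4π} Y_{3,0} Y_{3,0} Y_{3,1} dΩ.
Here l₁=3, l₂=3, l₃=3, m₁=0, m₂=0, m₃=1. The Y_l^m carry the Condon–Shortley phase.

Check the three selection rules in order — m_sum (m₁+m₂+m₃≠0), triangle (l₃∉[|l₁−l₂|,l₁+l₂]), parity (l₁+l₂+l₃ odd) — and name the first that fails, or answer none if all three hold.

m₁+m₂+m₃ = 0 + 0 + 1 = 1  ✗
triangle: |3−3|=0 ≤ l₃=3 ≤ 3+3=6
parity: l₁+l₂+l₃ = 9 is odd

m_sum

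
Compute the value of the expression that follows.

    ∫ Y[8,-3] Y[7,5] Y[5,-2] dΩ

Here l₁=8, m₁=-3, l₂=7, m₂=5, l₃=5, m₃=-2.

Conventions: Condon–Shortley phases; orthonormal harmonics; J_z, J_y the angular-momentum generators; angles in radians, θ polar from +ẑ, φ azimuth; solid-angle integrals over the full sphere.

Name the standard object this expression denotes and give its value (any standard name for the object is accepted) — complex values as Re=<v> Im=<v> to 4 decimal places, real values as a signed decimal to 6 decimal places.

Gaunt coefficient, -0.092236

This is a Gaunt coefficient — the integral of a triple product of spherical harmonics over the sphere.
Checks pass: Σm=0; 20 even; l₃=5∈[1,15].
(2·8+1)(2·7+1)(2·5+1) = 2805
Δ: 10! 6! 4! / 21! → 1/814773960
sum: t=3:−1/87091200 t=4:+1/4976640 t=5:−1/2073600 t=6:+1/4976640 t=7:−1/87091200 = -1/9676800
3j²(8 7 5; 0 0 0) = Δ·Π!·Σ² = 360/46189  (sign +1)
sum: t=8:+1/69672960 t=9:−1/104509440 t=10:+1/1741824000 = 1/186624000
3j²(8 7 5; -3 5 -2) = Δ·Π!·Σ² = 308/62985  (sign -1)
combine: 4πI² = 2805·360/46189·308/62985 = 110880/1037153
take √, sign -1: I = -0.09223596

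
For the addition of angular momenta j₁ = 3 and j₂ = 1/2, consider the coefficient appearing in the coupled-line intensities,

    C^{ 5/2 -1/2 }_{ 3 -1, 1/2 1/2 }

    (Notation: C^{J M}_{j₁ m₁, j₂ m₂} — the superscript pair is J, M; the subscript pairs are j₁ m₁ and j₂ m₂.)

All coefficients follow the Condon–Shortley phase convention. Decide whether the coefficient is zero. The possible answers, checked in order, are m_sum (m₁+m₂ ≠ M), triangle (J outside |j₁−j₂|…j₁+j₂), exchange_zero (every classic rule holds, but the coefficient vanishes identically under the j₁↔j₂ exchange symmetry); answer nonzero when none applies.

nonzero

m-sum: m₁+m₂ = -1+1/2 = -1/2, M = -1/2  ✓
triangle: |j₁−j₂| = 5/2 ≤ J = 5/2 ≤ j₁+j₂ = 7/2  ✓
exchange: j₁≠j₂ or m₁≠m₂ — the exchange symmetry imposes no constraint here
value check: CG = −√(4/7) = -0.755929 ≠ 0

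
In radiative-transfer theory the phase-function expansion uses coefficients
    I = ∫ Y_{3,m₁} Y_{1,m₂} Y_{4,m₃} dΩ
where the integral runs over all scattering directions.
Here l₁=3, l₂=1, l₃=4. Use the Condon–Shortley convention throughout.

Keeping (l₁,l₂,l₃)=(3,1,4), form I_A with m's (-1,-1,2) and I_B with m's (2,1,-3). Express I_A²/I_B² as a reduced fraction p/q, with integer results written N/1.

l's match ⇒ only the (l;m) 3-j factors differ between A and B.
A: triangle coeff Δ(3,1,4) = 1/252; Σ_t [0,0]: t=0:+1/96 = 1/96; (3j)²=5/84 [(3 1 4; -1 -1 2)], sign=+1
B: triangle coeff Δ(3,1,4) = 1/252; Σ_t [0,0]: t=0:+1/240 = 1/240; (3j)²=1/12 [(3 1 4; 2 1 -3)], sign=-1
I_A²/I_B² = (5/84)/(1/12) = 5/7

5/7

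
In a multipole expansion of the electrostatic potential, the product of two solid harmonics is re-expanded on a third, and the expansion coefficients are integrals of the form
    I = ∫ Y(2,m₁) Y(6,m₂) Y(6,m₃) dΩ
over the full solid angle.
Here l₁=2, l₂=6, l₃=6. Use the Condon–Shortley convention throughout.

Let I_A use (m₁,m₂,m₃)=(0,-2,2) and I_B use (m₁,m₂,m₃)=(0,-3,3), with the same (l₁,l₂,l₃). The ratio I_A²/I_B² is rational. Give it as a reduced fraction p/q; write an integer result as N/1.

4/1

Shared (l₁,l₂,l₃)=(2,6,6): N and (l;000)² cancel in I_A²/I_B².
A: Δ = 2!·2!·10!/15! = 1/90090; Racah Σ t=0..2: t=0:+1/69120 t=1:−1/30240 t=2:+1/322560 = -1/64512; ⇒ 3j(2 6 6; 0 -2 2)² = 10/1001, sgn -1
B: Δ = 2!·2!·10!/15! = 1/90090; Racah Σ t=0..2: t=0:+1/120960 t=1:−1/80640 t=2:+1/1451520 = -1/290304; ⇒ 3j(2 6 6; 0 -3 3)² = 5/2002, sgn +1
I_A²/I_B² = (10/1001)/(5/2002) = 4/1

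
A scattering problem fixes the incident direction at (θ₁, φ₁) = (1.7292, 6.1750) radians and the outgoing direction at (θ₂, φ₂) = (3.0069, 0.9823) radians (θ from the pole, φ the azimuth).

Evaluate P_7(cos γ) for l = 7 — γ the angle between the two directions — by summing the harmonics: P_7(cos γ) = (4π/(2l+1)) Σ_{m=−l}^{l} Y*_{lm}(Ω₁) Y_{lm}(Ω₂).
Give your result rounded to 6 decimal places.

Addition theorem: P_7(cos γ) = (4π/15) Σ_m Y*_{lm}(Ω₁) Y_{lm}(Ω₂), m = −7…7:
  m=-7: Y*=+0.332702-0.314510i  Y=+0.000000-0.000000i  product +0.000000-0.000000i
  m=-6: Y*=-0.217991+0.165412i  Y=-0.000010-0.000004i  product +0.000003-0.000001i
  m=-5: Y*=-0.199805+0.120021i  Y=+0.000037+0.000185i  product -0.000030-0.000032i
  m=-4: Y*=+0.267451-0.123547i  Y=+0.001629-0.001637i  product +0.000234-0.000639i
  m=-3: Y*=+0.146029-0.049132i  Y=-0.019997-0.003943i  product -0.003114+0.000407i
  m=-2: Y*=-0.290320+0.063816i  Y=+0.048138+0.115853i  product -0.021369-0.030563i
  m=-1: Y*=-0.121694+0.013217i  Y=+0.268852-0.402847i  product -0.027393+0.052578i
  m=+0: Y*=+0.297120-0.000000i  Y=-0.831991+0.000000i  product -0.247201+0.000000i
  m=+1: Y*=+0.121694+0.013217i  Y=-0.268852-0.402847i  product -0.027393-0.052578i
  m=+2: Y*=-0.290320-0.063816i  Y=+0.048138-0.115853i  product -0.021369+0.030563i
  m=+3: Y*=-0.146029-0.049132i  Y=+0.019997-0.003943i  product -0.003114-0.000407i
  m=+4: Y*=+0.267451+0.123547i  Y=+0.001629+0.001637i  product +0.000234+0.000639i
  m=+5: Y*=+0.199805+0.120021i  Y=-0.000037+0.000185i  product -0.000030+0.000032i
  m=+6: Y*=-0.217991-0.165412i  Y=-0.000010+0.000004i  product +0.000003+0.000001i
  m=+7: Y*=-0.332702-0.314510i  Y=-0.000000-0.000000i  product +0.000000+0.000000i
Total Σ_m = -0.350539-0.000000i. Multiply by 0.837758: -0.293667-0.000000i. P_7(cos γ) = -0.293667

-0.293667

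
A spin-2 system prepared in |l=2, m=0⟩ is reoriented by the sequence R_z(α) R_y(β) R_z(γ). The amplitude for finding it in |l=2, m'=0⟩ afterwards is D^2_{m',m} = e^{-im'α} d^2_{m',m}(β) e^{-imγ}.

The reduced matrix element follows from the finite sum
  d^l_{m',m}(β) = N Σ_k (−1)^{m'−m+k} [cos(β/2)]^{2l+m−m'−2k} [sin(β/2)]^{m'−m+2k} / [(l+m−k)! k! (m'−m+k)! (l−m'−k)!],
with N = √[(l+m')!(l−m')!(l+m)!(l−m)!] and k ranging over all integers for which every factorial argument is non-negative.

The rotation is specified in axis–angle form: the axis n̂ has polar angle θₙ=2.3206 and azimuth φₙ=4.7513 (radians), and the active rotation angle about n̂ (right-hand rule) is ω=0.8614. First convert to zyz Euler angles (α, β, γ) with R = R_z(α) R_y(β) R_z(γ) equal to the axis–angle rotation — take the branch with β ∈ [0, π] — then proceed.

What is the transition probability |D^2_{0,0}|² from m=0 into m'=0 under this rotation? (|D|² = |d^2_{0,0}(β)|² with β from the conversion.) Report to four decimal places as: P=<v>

P=0.2422

Axis–angle → zyz. n̂ = (sinθₙcosφₙ, sinθₙsinφₙ, cosθₙ) = (+0.028469, -0.731269, -0.681495), ω = 0.8614.
R = I cosω + sinω [n̂]ₓ + (1−cosω) n̂n̂ᵀ gives
  R = [+0.651658, +0.509830, -0.561618; -0.524346, +0.837804, +0.152138; +0.548090, +0.195340, +0.813289]
β = atan2(√(R₁₃²+R₂₃²), R₃₃) = 0.621013; α = atan2(R₂₃, R₁₃) mod 2π = 2.877049; γ = atan2(R₃₂, −R₃₁) mod 2π = 2.799227
Split into d^2_{0,0}(β=0.6210) × two z-phases.
c=cos(0.621013/2)=0.952179, s=sin(0.621013/2)=0.305541; N=√[2·2·2·2]=4.000000
The bounds max(0,m−m')=0 and min(l+m,l−m')=2 give 3 terms
  k=0: (−1)^0·4.0000/(4)·0.9522^4·0.3055^0 = +0.822005
  k=1: (−1)^1·4.0000/(1)·0.9522^2·0.3055^2 = -0.338561
  k=2: (−1)^2·4.0000/(4)·0.9522^0·0.3055^4 = +0.008715
d^2_{0,0}(0.6210) = +0.822005 -0.338561 +0.008715 = +0.492159
|D^2_{0,0}|² = |d^2_{0,0}(β)|² = (+0.492159)² = 0.242221 (the z-rotation phases have unit modulus)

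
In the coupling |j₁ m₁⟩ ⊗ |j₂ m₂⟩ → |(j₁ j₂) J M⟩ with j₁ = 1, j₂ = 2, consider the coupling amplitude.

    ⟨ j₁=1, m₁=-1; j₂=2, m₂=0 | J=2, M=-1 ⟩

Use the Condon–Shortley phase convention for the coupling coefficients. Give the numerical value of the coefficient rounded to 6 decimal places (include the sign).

−√(1/2) ≈ -0.707107

j₁+j₂−J=1  J+j₁−j₂=1  J−j₁+j₂=3  j₁+j₂+J+1=6
(j₁±m₁, j₂±m₂, J±M) = (0,2,2,2,1,3)
P² = 2
sum k=1..1:
  [1] −1/2 = -1/2
S = -1/2
C² = P²·S² = 1/2 ; C = -0.707107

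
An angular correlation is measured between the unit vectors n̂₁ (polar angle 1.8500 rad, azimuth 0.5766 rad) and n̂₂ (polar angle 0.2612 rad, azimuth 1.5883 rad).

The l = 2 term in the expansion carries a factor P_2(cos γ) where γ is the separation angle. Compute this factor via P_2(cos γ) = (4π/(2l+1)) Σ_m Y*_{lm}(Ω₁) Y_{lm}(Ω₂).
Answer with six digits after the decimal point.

-0.472836

Term-by-term m-sum for l=2 (normalisation 4π/5 = 2.513274):
  term(m=-2) = (-0.004021, -0.008269)   from Y*(Ω₁)=(0.144761, 0.326264), Y(Ω₂)=(-0.025744, 0.000902)
  term(m=-1) = (-0.020923, 0.033440)   from Y*(Ω₁)=(-0.171572, -0.111577), Y(Ω₂)=(-0.003373, -0.192706)
  term(m=+0) = (-0.138248, -0.000000)   from Y*(Ω₁)=(-0.243530, -0.000000), Y(Ω₂)=(0.567685, 0.000000)
  term(m=+1) = (-0.020923, -0.033440)   from Y*(Ω₁)=(0.171572, -0.111577), Y(Ω₂)=(0.003373, -0.192706)
  term(m=+2) = (-0.004021, 0.008269)   from Y*(Ω₁)=(0.144761, -0.326264), Y(Ω₂)=(-0.025744, -0.000902)
Accumulated sum (-0.188135, -0.000000); after 4π/(2l+1) scaling, (-0.472836, -0.000000) ⇒ P_2 = -0.472836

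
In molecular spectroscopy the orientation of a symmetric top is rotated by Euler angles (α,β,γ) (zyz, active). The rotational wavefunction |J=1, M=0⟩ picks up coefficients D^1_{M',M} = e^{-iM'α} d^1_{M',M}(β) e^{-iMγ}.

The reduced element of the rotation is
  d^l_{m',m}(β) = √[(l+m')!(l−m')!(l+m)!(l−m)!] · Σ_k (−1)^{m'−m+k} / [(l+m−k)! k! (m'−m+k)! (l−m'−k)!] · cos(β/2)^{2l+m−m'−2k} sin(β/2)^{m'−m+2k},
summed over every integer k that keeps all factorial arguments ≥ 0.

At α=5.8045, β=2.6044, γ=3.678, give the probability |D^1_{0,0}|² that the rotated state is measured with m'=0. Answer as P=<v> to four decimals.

D^1_{0,0}(5.8045,2.6044,3.6780) = e^{-i·0·5.8045}·d^1_{0,0}(2.6044)·e^{-i·0·3.6780}. Compute d first:
With c≡cos(β/2)=0.265378 and s≡sin(β/2)=0.964144, N=[1·1·1·1]^{1/2}=1.000000
The bounds max(0,m−m')=0 and min(l+m,l−m')=1 give 2 terms
  k=0: (−1)^0·1.0000/(1)·0.2654^2·0.9641^0 = +0.070426
  k=1: (−1)^1·1.0000/(1)·0.2654^0·0.9641^2 = -0.929574
d^1_{0,0}(2.6044) = +0.070426 -0.929574 = -0.859149
|D^1_{0,0}|² = |d^1_{0,0}(β)|² = (-0.859149)² = 0.738136 (the z-rotation phases have unit modulus)

P=0.7381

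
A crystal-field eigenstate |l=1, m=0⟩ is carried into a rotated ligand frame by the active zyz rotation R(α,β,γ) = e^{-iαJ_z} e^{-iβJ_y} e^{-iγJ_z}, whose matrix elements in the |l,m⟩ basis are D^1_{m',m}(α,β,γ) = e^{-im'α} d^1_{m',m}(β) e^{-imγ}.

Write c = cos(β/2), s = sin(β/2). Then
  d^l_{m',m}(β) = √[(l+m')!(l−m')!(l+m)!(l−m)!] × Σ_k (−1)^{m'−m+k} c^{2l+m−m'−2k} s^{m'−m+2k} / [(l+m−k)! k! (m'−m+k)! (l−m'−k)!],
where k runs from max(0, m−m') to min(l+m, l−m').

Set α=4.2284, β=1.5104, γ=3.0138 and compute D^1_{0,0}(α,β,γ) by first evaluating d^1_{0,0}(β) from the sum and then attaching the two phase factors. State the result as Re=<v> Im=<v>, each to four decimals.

D^1_{0,0}(4.2284,1.5104,3.0138) = e^{-i·0·4.2284}·d^1_{0,0}(1.5104)·e^{-i·0·3.0138}. Compute d first:
With c≡cos(β/2)=0.728134 and s≡sin(β/2)=0.685434, N=[1·1·1·1]^{1/2}=1.000000
The bounds max(0,m−m')=0 and min(l+m,l−m')=1 give 2 terms
  k=0: (−1)^0·1.0000/(1)·0.7281^2·0.6854^0 = +0.530180
  k=1: (−1)^1·1.0000/(1)·0.7281^0·0.6854^2 = -0.469820
d^1_{0,0}(1.5104) = +0.530180 -0.469820 = +0.060360
Attach z-rotation phases: D = e^{-i(0)(4.2284)}·(+0.060360)·e^{-i(0)(3.0138)} = +0.060360+0.000000i

Re=0.0604 Im=0.0000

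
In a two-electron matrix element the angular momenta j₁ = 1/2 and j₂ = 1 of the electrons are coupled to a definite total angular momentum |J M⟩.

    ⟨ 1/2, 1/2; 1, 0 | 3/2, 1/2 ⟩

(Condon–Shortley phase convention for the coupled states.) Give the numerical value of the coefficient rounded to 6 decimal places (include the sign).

+√(2/3) ≈ +0.816497

√[4·0!1!2!/4! · 1!0!1!1!2!1!] = √(2/3)
  +(−1)^0/∏(0,0,0,1,1,1)! = 1  (running 1)
⟨..|..⟩ = √(2/3)·(1) = +0.816497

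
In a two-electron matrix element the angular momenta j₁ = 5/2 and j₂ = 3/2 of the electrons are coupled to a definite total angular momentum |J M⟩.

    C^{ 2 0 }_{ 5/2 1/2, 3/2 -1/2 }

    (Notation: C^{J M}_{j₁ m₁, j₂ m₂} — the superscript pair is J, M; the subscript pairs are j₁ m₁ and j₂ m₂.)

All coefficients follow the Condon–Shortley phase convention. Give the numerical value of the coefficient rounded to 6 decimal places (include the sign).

-0.267261  (= −√(1/14))

√[5·2!3!1!/7! · 3!2!1!2!2!2!] = √(8/7)
  +(−1)^0/∏(0,2,2,1,1,0)! = 1/4  (running 1/4)
  +(−1)^1/∏(1,1,1,0,2,1)! = -1/2  (running -1/4)
⟨..|..⟩ = √(8/7)·(-1/4) = -0.267261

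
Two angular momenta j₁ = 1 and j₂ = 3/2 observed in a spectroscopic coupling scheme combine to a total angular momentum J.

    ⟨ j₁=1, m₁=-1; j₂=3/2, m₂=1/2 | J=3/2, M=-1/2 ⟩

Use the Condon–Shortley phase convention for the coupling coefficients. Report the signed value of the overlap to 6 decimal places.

j₁+j₂−J=1  J+j₁−j₂=1  J−j₁+j₂=2  j₁+j₂+J+1=5
(j₁±m₁, j₂±m₂, J±M) = (0,2,2,1,1,2)
P² = 8/15
sum k=1..1:
  [1] −1/1 = -1
S = -1
C² = P²·S² = 8/15 ; C = -0.730297

-0.730297  (= −√(8/15))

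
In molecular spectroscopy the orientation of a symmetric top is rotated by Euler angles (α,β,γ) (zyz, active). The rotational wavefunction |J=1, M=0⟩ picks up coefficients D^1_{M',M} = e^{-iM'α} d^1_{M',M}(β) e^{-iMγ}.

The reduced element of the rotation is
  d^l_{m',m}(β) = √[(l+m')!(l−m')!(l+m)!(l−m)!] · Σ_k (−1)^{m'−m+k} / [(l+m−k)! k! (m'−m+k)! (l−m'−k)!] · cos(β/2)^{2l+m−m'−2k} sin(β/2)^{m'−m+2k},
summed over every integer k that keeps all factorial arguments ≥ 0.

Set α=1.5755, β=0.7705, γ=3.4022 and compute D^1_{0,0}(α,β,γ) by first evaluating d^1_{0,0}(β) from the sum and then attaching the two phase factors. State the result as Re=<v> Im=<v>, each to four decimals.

Re=0.7176 Im=0.0000

D^1_{0,0}(1.5755,0.7705,3.4022) = e^{-i·0·1.5755}·d^1_{0,0}(0.7705)·e^{-i·0·3.4022}. Compute d first:
c=cos(0.770500/2)=0.926705, s=sin(0.770500/2)=0.375791; N=√[1·1·1·1]=1.000000
Admissible k: 0..1 (factorial args all ≥0)
  k=0: (−1)^0·1.0000/(1)·0.9267^2·0.3758^0 = +0.858781
  k=1: (−1)^1·1.0000/(1)·0.9267^0·0.3758^2 = -0.141219
d^1_{0,0}(0.7705) = +0.858781 -0.141219 = +0.717563
D = (+1.000000+0.000000i)·(+0.717563)·(+1.000000+0.000000i) = +0.717563+0.000000i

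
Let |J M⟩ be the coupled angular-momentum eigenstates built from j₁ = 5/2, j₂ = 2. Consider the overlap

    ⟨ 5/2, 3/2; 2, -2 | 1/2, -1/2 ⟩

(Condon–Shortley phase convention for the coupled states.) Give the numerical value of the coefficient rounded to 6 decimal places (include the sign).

√[2·4!1!0!/6! · 4!1!0!4!0!1!] = √(192/5)
  +(−1)^0/∏(0,4,1,0,0,0)! = 1/24  (running 1/24)
⟨..|..⟩ = √(192/5)·(1/24) = +0.258199

+√(1/15) = +0.258199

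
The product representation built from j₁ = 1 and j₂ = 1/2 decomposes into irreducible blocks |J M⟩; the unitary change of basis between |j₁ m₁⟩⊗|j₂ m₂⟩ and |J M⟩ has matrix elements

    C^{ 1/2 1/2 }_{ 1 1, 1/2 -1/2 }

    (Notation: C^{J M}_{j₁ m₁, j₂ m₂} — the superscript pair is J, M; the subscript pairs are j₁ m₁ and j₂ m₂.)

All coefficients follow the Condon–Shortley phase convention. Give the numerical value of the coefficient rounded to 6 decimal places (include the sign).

j₁+j₂−J=1  J+j₁−j₂=1  J−j₁+j₂=0  j₁+j₂+J+1=3
(j₁±m₁, j₂±m₂, J±M) = (2,0,0,1,1,0)
P² = 2/3
sum k=0..0:
  [0] +1/1 = 1
S = 1
C² = P²·S² = 2/3 ; C = +0.816497

+0.816497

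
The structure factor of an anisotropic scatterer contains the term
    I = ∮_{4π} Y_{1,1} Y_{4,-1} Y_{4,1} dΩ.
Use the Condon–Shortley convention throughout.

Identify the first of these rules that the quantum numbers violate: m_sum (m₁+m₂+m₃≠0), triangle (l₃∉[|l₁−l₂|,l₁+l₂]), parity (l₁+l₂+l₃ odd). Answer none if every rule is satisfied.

m₁+m₂+m₃ = 1 − 1 + 1 = 1  ✗
triangle: |1−4|=3 ≤ l₃=4 ≤ 1+4=5
parity: l₁+l₂+l₃ = 9 is odd

m_sum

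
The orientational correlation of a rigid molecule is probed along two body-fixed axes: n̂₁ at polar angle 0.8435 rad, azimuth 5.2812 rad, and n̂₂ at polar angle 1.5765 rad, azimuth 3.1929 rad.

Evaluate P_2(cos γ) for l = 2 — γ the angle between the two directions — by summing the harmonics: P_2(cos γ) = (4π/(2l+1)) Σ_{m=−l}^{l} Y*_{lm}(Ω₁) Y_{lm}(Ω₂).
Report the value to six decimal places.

Term-by-term m-sum for l=2 (normalisation 4π/5 = 2.513274):
  term(m=-2) = -0.042501-0.071585i   from Y*(Ω₁)=-0.090470-0.195623i, Y(Ω₂)=+0.384230-0.039567i
  term(m=-1) = +0.000836-0.001469i   from Y*(Ω₁)=+0.206656-0.323257i, Y(Ω₂)=+0.004400-0.000226i
  term(m=+0) = -0.032433+0.000000i   from Y*(Ω₁)=+0.102845-0.000000i, Y(Ω₂)=-0.315361+0.000000i
  term(m=+1) = +0.000836+0.001469i   from Y*(Ω₁)=-0.206656-0.323257i, Y(Ω₂)=-0.004400-0.000226i
  term(m=+2) = -0.042501+0.071585i   from Y*(Ω₁)=-0.090470+0.195623i, Y(Ω₂)=+0.384230+0.039567i
Σ over m = -0.115763+0.000000i; ×(4π/5) → -0.290944+0.000000i. Real part: -0.290944

-0.290944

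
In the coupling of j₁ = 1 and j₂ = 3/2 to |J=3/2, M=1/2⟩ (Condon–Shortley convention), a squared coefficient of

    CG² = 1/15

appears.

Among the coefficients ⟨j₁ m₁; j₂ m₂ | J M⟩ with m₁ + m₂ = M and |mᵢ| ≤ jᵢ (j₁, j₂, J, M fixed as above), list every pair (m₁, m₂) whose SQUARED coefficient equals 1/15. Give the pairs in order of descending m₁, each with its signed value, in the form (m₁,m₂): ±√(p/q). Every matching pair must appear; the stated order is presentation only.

Admissible pairs with m₁+m₂ = M = 1/2: (-1,3/2), (0,1/2), (1,-1/2)
  (m₁,m₂)=(1,-1/2): CG² = 8/15, CG = +√(8/15)
  (m₁,m₂)=(0,1/2): CG² = 1/15, CG = −√(1/15)   ← matches the target
  (m₁,m₂)=(-1,3/2): CG² = 2/5, CG = −√(2/5)
Pairs with CG² = 1/15: (0,1/2): −√(1/15)

(0,1/2): −√(1/15)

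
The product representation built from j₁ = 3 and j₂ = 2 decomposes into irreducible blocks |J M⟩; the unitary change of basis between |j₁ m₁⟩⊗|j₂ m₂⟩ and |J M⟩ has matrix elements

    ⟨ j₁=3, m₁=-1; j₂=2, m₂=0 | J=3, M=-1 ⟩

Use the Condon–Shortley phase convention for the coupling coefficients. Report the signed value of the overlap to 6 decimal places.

triangle: 2!*4!*2!/9! = 96/362880
(j±m)!: 2!*4!*2!*2!*2!*4! = 9216
prefactor² = (2J+1)*Δ*N² = 256/15
  k=0: +1/(0!*2!*4!*2!*0!*0!) = 1/96
  k=1: −1/(1!*1!*3!*1!*1!*1!) = -1/6
  k=2: +1/(2!*0!*2!*0!*2!*2!) = 1/16
Σ = -3/32  ⇒  CG² = 256/15*(-3/32)² = 3/20
CG = −√(3/20) = -0.387298

-0.387298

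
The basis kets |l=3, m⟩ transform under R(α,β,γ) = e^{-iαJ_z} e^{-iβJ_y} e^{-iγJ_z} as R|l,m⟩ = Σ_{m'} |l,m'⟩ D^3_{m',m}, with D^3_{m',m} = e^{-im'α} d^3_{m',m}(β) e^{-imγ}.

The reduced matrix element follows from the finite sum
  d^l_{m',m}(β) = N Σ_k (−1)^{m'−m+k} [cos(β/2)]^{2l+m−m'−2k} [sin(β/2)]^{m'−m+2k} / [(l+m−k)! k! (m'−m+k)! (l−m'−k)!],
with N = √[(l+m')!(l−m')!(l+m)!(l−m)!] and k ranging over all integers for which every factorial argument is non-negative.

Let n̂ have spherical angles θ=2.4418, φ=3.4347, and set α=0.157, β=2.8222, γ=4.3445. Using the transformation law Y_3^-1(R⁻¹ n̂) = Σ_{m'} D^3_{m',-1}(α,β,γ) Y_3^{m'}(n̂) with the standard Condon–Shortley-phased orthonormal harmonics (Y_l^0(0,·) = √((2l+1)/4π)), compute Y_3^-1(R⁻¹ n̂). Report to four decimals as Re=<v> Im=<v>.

Re=-0.0276 Im=-0.1016

Need the full column D^3_{m',-1} for m'=−3..3 at α=0.1570, β=2.8222, γ=4.3445.
cos(β/2)=0.159018, sin(β/2)=0.987276
d^3_{-3,-1}: single k=2 term ⇒ +0.002414;  D = +0.000248-0.002401i
d^3_{-2,-1}: k∈[1..2] ⇒ +0.000317 -0.024473 = -0.024156;  D = +0.001301+0.024120i
d^3_{-1,-1}: k∈[0..2] ⇒ +0.000016 -0.004986 +0.144145 = +0.139175;  D = -0.029133-0.136092i
d^3_{0,-1}: k∈[0..2] ⇒ -0.000348 +0.040213 -0.516690 = -0.476825;  D = +0.171488+0.444920i
d^3_{1,-1}: k∈[0..2] ⇒ +0.003740 -0.192193 +0.926042 = +0.737588;  D = -0.369618-0.638293i
d^3_{2,-1}: k∈[0..1] ⇒ -0.024473 +0.471671 = +0.447198;  D = -0.281852-0.347197i
d^3_{3,-1}: single k=0 term ⇒ +0.093045;  D = -0.069216-0.062181i
Y_3^{m'}(θ=2.4418,φ=3.4347) and Σ D·Y over m':
  (+0.0002-0.0024i)·(-0.0711+0.0859i)  (+0.0013+0.0241i)·(-0.2702+0.1794i)  (-0.0291-0.1361i)·(-0.3838+0.1158i)  (+0.1715+0.4449i)·(+0.0211+0.0000i)  (-0.3696-0.6383i)·(+0.3838+0.1158i)  (-0.2819-0.3472i)·(-0.2702-0.1794i)  (-0.0692-0.0622i)·(+0.0711+0.0859i)
Y_3^-1(R⁻¹ n̂) = -0.027570-0.101606i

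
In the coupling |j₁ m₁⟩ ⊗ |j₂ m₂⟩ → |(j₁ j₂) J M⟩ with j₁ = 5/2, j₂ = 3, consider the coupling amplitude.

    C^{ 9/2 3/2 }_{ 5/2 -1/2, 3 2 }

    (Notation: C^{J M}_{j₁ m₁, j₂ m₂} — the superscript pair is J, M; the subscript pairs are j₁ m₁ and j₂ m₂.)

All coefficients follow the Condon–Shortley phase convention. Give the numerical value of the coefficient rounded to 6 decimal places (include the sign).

j₁+j₂−J=1  J+j₁−j₂=4  J−j₁+j₂=5  j₁+j₂+J+1=11
(j₁±m₁, j₂±m₂, J±M) = (2,3,5,1,6,3)
P² = 345600/77
sum k=0..1:
  [0] +1/720 = 1/720
  [1] −1/96 = -1/96
S = -13/1440
C² = P²·S² = 169/462 ; C = -0.604815

-0.604815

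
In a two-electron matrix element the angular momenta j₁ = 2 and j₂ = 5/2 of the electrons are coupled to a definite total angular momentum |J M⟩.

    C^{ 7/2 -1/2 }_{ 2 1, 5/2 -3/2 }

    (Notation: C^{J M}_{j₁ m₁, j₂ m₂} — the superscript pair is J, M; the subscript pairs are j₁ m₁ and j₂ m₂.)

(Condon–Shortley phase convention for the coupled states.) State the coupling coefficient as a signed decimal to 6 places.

√[8·1!3!4!/9! · 3!1!1!4!3!4!] = √(2304/35)
  +(−1)^0/∏(0,1,1,1,2,3)! = 1/12  (running 1/12)
  +(−1)^1/∏(1,0,0,0,3,4)! = -1/144  (running 11/144)
⟨..|..⟩ = √(2304/35)·(11/144) = +0.619780

+0.619780  (= +√(121/315))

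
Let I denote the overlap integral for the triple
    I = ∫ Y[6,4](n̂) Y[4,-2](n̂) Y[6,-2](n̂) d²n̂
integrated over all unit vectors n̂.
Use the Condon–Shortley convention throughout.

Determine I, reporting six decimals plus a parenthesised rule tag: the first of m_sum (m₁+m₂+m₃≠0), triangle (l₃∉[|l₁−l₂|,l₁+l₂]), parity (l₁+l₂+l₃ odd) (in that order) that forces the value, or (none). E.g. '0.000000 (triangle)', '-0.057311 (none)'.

0.060095 (none)

Checks pass: Σm=0; 16 even; l₃=6∈[2,10].
(2·6+1)(2·4+1)(2·6+1) = 1521
Δ: 4! 8! 4! / 17! → 1/15315300
sum: t=0:+1/829440 t=1:−1/25920 t=2:+1/9216 t=3:−1/25920 t=4:+1/829440 = 7/207360
3j²(6 4 6; 0 0 0) = Δ·Π!·Σ² = 28/2431  (sign +1)
sum: t=0:+1/138240 t=1:−1/181440 t=2:+1/3870720 = 23/11612160
3j²(6 4 6; 4 -2 -2) = Δ·Π!·Σ² = 529/204204  (sign +1)
combine: 4πI² = 1521·28/2431·529/204204 = 1587/34969
take √, sign +1: I = 0.06009550
No selection rule forces the value: the integral is nonzero (none).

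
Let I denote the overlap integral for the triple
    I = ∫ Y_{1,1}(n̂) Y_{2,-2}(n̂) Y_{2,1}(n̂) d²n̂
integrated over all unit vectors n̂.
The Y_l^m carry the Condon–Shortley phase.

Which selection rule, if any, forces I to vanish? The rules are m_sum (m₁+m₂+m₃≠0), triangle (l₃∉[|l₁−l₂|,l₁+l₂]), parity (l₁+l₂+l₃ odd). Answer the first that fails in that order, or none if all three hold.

parity

azimuthal sum: 1 − 2 + 1 = 0  ✓
1 ≤ 2 ≤ 3 (triangle on l)  ✓
L = 1 + 2 + 2 = 5 (odd)  ✗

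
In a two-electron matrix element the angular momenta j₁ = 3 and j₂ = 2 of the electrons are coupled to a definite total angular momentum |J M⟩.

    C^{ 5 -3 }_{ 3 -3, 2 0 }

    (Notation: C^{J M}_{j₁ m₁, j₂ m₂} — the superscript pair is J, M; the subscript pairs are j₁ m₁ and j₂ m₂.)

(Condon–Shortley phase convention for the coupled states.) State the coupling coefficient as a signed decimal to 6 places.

triangle: 0!×6!×4!/11! = 17280/39916800
(j±m)!: 0!×6!×2!×2!×2!×8! = 232243200
prefactor² = (2J+1)×Δ×N² = 1105920
  k=0: +1/(0!×0!×6!×2!×0!×2!) = 1/2880
Σ = 1/2880  ⇒  CG² = 1105920×(1/2880)² = 2/15
CG = +√(2/15) = +0.365148

+0.365148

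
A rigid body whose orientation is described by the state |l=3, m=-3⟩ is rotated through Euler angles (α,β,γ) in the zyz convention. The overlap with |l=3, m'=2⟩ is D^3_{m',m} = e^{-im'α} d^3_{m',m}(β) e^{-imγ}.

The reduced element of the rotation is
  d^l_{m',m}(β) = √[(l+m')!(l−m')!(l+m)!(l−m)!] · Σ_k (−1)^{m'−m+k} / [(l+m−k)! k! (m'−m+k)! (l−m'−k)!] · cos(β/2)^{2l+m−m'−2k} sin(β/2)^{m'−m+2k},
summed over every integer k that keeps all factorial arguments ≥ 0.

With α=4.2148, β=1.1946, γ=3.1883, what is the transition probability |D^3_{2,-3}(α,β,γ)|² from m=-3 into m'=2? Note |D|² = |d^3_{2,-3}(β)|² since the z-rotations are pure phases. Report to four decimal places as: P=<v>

Split into d^3_{2,-3}(β=1.1946) × two z-phases.
c=cos(1.194600/2)=0.826857, s=sin(1.194600/2)=0.562412; N=√[120·1·1·720]=293.938769
k: max(0,(-3)−(2))=0 … min(3+(-3),3−(2))=0
  k=0: (−1)^5·293.9388/(120)·0.8269^1·0.5624^5 = -0.113967
d^3_{2,-3}(1.1946) = -0.113967
|D^3_{2,-3}|² = |d^3_{2,-3}(β)|² = (-0.113967)² = 0.012988 (the z-rotation phases have unit modulus)

P=0.0130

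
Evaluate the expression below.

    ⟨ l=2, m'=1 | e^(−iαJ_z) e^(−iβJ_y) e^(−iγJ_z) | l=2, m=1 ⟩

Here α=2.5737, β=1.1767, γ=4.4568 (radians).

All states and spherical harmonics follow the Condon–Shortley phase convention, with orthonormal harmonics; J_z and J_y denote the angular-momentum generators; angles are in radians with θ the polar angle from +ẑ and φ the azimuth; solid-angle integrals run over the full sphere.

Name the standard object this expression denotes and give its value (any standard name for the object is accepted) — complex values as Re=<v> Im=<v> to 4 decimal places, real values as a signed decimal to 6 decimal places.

This is a Wigner D-matrix element — the rotation-matrix element ⟨l m'| R(α,β,γ) |l m⟩ in the angular-momentum basis.
Split into d^2_{1,1}(β=1.1767) × two z-phases.
Half-angle: c=0.831858, s=0.554989. N=√(6·1·6·1)=6.000000
The bounds max(0,m−m')=0 and min(l+m,l−m')=1 give 2 terms
  k=0: (−1)^0·6.0000/(6)·0.8319^4·0.5550^0 = +0.478846
  k=1: (−1)^1·6.0000/(2)·0.8319^2·0.5550^2 = -0.639423
d^2_{1,1}(1.1767) = +0.478846 -0.639423 = -0.160577
D = (-0.843036-0.537857i)·(-0.160577)·(-0.252815+0.967515i) = -0.117786+0.109140i

Wigner D-matrix element, Re=-0.1178 Im=0.1091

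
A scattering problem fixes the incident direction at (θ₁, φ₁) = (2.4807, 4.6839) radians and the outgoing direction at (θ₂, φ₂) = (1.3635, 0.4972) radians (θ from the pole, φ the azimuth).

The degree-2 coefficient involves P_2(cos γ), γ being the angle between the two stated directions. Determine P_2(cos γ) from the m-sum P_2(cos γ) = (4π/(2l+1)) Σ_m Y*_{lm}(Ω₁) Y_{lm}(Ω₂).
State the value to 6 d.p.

Expand P_2 via completeness: Σ_{m} conj(Y_{2,m}) at Ω₁ times Y_{2,m} at Ω₂ —
  m=-2: Y*=-0.14530 + 0.00829j  Y=0.20160 - 0.31015j  product -0.02672 + 0.04674j
  m=-1: Y*=0.01066 + 0.37421j  Y=0.13676 - 0.07421j  product 0.02923 + 0.05038j
  m=+0: Y*=0.27429 + 0.00000j  Y=-0.27531 + 0.00000j  product -0.07551 + 0.00000j
  m=+1: Y*=-0.01066 + 0.37421j  Y=-0.13676 - 0.07421j  product 0.02923 - 0.05038j
  m=+2: Y*=-0.14530 - 0.00829j  Y=0.20160 + 0.31015j  product -0.02672 - 0.04674j
Accumulated sum -0.07050 + 0.00000j; after 4π/(2l+1) scaling, -0.17719 + 0.00000j ⇒ P_2 = -0.177186

-0.177186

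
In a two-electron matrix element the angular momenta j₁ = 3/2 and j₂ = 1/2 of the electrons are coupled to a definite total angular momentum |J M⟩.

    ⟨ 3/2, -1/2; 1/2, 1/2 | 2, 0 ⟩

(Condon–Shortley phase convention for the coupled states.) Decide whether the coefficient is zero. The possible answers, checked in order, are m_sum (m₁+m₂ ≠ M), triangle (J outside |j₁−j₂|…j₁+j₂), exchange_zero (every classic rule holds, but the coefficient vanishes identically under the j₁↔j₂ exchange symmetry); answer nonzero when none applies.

nonzero

m-sum: m₁+m₂ = -1/2+1/2 = 0, M = 0  ✓
triangle: |j₁−j₂| = 1 ≤ J = 2 ≤ j₁+j₂ = 2  ✓
exchange: j₁≠j₂ or m₁≠m₂ — the exchange symmetry imposes no constraint here
value check: CG = +√(1/2) = +0.707107 ≠ 0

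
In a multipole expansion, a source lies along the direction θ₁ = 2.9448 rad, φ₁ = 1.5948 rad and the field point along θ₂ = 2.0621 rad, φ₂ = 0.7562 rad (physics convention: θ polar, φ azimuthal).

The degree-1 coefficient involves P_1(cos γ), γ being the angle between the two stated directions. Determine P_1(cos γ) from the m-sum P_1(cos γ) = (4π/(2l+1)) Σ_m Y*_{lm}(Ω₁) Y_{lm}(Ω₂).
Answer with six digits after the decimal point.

Addition theorem: P_1(cos γ) = (4π/3) Σ_m Y*_{lm}(Ω₁) Y_{lm}(Ω₂), m = −1…1:
  m=-1: Y*=-0.00162 + 0.06753j  Y=0.22160 - 0.20902j  product 0.01376 + 0.01530j
  m=+0: Y*=-0.47917 + 0.00000j  Y=-0.23051 + 0.00000j  product 0.11045 + 0.00000j
  m=+1: Y*=0.00162 + 0.06753j  Y=-0.22160 - 0.20902j  product 0.01376 - 0.01530j
Total Σ_m = 0.13797 + 0.00000j. Multiply by 4.188790: 0.57792 + 0.00000j. P_1(cos γ) = 0.577919

0.577919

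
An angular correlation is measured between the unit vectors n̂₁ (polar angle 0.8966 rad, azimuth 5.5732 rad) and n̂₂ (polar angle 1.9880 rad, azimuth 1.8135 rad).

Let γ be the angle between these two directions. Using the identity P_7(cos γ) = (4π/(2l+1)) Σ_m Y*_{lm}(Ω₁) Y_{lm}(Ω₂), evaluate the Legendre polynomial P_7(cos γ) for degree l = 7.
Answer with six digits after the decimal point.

Summing Y*_{l m}(θ₁,φ₁)·Y_{l m}(θ₂,φ₂) over m ∈ [−7, 7]; prefactor 4π/(2·7+1) = 0.837758:
  [-7]  conj(Y_{7,-7})(Ω₁) = 0.02261 + 0.08586j ; Y_{7,-7}(Ω₂) = 0.26473 - 0.03411j ; Δ = 0.00891 + 0.02196j
  [-6]  conj(Y_{7,-6})(Ω₁) = -0.11607 + 0.23877j ; Y_{7,-6}(Ω₂) = 0.05061 - 0.43975j ; Δ = 0.09913 + 0.06312j
  [-5]  conj(Y_{7,-5})(Ω₁) = -0.39843 + 0.17238j ; Y_{7,-5}(Ω₂) = -0.24907 - 0.09298j ; Δ = 0.11526 - 0.00589j
  [-4]  conj(Y_{7,-4})(Ω₁) = -0.33665 - 0.10475j ; Y_{7,-4}(Ω₂) = 0.10152 - 0.14839j ; Δ = -0.04972 + 0.03932j
  [-3]  conj(Y_{7,-3})(Ω₁) = 0.02806 + 0.04484j ; Y_{7,-3}(Ω₂) = -0.22398 - 0.25124j ; Δ = 0.00498 - 0.01709j
  [-2]  conj(Y_{7,-2})(Ω₁) = -0.05508 + 0.36244j ; Y_{7,-2}(Ω₂) = 0.03722 - 0.01963j ; Δ = 0.00507 + 0.01457j
  [-1]  conj(Y_{7,-1})(Ω₁) = -0.08233 + 0.07077j ; Y_{7,-1}(Ω₂) = -0.08028 - 0.32424j ; Δ = 0.02955 + 0.02102j
  [+0]  conj(Y_{7,0})(Ω₁) = 0.33681 + 0.00000j ; Y_{7,0}(Ω₂) = 0.00175 + 0.00000j ; Δ = 0.00059 + 0.00000j
  [+1]  conj(Y_{7,1})(Ω₁) = 0.08233 + 0.07077j ; Y_{7,1}(Ω₂) = 0.08028 - 0.32424j ; Δ = 0.02955 - 0.02102j
  [+2]  conj(Y_{7,2})(Ω₁) = -0.05508 - 0.36244j ; Y_{7,2}(Ω₂) = 0.03722 + 0.01963j ; Δ = 0.00507 - 0.01457j
  [+3]  conj(Y_{7,3})(Ω₁) = -0.02806 + 0.04484j ; Y_{7,3}(Ω₂) = 0.22398 - 0.25124j ; Δ = 0.00498 + 0.01709j
  [+4]  conj(Y_{7,4})(Ω₁) = -0.33665 + 0.10475j ; Y_{7,4}(Ω₂) = 0.10152 + 0.14839j ; Δ = -0.04972 - 0.03932j
  [+5]  conj(Y_{7,5})(Ω₁) = 0.39843 + 0.17238j ; Y_{7,5}(Ω₂) = 0.24907 - 0.09298j ; Δ = 0.11526 + 0.00589j
  [+6]  conj(Y_{7,6})(Ω₁) = -0.11607 - 0.23877j ; Y_{7,6}(Ω₂) = 0.05061 + 0.43975j ; Δ = 0.09913 - 0.06312j
  [+7]  conj(Y_{7,7})(Ω₁) = -0.02261 + 0.08586j ; Y_{7,7}(Ω₂) = -0.26473 - 0.03411j ; Δ = 0.00891 - 0.02196j
Total Σ_m = 0.42696 - 0.00000j. Multiply by 0.837758: 0.35769 - 0.00000j. P_7(cos γ) = 0.357692

0.357692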